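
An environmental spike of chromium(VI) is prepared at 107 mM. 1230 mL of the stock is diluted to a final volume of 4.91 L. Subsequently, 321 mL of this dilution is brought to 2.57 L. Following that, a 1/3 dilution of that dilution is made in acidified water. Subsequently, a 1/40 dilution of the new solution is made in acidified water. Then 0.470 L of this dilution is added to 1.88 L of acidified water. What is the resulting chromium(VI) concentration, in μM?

5.58 μM

Overall dilution factor = 3.992 × 8.006 × 3 × 40 × 5 = 1.92 × 10⁴.
107 mM / 1.92 × 10⁴ = 5.58 × 10⁻³ mM = 5.58 μM.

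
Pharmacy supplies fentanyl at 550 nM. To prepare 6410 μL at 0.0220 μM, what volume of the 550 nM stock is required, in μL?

256 μL

0.0220 μM = 22.0 nM.
V₁ = C₂V₂/C₁ = 22.0 × 6410 / 550 = 256 μL.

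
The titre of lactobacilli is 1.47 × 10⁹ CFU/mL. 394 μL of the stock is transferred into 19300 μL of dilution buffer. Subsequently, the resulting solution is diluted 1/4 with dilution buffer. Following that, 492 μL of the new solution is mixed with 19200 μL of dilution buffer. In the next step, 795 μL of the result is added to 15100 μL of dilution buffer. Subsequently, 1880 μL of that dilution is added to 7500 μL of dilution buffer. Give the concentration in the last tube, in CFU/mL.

1840 CFU/mL

Overall dilution factor = 49.98 × 4 × 40.02 × 19.99 × 4.989 = 7.98 × 10⁵.
1.47 × 10⁹ CFU/mL / 7.98 × 10⁵ = 1840 CFU/mL.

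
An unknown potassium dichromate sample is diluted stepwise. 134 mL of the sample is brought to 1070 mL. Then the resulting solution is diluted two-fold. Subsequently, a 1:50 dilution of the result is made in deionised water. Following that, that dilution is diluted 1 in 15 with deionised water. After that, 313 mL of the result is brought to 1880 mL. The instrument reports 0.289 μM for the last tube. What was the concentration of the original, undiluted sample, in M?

Overall dilution factor = 7.985 × 2 × 50 × 15 × 6.006 = 7.19 × 10⁴.
Original = 0.289 μM × 7.19 × 10⁴ = 2.08 × 10⁴ μM = 0.0208 M.

0.0208 M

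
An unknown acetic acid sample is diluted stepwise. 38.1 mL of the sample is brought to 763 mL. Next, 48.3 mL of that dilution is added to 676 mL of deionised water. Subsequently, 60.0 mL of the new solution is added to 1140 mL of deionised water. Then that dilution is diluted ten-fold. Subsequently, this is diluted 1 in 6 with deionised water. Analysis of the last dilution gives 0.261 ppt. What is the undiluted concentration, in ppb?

94.1 ppb

Overall dilution factor = 20.03 × 15.00 × 20 × 10 × 6 = 3.60 × 10⁵.
Original = 0.261 ppt × 3.60 × 10⁵ = 9.41 × 10⁴ ppt = 94.1 ppb.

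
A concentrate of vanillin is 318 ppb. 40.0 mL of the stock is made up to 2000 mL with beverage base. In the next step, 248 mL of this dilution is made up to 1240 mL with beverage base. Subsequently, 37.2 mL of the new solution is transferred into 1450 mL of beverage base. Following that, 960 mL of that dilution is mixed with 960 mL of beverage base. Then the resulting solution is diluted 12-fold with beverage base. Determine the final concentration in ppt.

1.33 ppt

Overall dilution factor = 50 × 5 × 39.98 × 2 × 12 = 2.40 × 10⁵.
318 ppb / 2.40 × 10⁵ = 1.33 × 10⁻³ ppb = 1.33 ppt.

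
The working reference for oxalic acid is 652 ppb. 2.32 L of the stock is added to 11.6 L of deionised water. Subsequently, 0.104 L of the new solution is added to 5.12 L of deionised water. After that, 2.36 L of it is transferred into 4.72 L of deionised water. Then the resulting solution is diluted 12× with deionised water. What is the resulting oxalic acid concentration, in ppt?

Overall dilution factor = 6 × 50.23 × 3 × 12 = 1.08 × 10⁴.
652 ppb / 1.08 × 10⁴ = 0.0601 ppb = 60.1 ppt.

60.1 ppt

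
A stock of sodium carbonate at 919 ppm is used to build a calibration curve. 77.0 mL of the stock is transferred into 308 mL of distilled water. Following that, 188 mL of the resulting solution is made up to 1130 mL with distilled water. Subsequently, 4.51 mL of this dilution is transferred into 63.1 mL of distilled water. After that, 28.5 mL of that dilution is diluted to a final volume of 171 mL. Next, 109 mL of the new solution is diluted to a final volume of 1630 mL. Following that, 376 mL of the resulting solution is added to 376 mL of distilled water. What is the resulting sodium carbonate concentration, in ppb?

Overall dilution factor = 5 × 6.011 × 14.99 × 6 × 14.95 × 2 = 8.08 × 10⁴.
919 ppm / 8.08 × 10⁴ = 0.0114 ppm = 11.4 ppb.

11.4 ppb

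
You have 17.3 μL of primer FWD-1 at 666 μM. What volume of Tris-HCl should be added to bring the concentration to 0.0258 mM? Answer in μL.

0.0258 mM = 25.8 μM.
V₂ = C₁V₁/C₂ = 666 × 17.3 / 25.8 = 447 μL.
Diluent to add = V₂ − V₁ = 447 − 17.3 = 429 μL.

429 μL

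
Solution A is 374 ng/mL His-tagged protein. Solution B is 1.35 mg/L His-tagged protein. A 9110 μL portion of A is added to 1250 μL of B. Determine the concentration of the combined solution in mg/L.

C_B = 1.35 mg/L = 1350 ng/mL.
C_mix = (C_A·V_A + C_B·V_B)/(V_A + V_B) = (374×9110 + 1350×1250) / 10360 = 492 ng/mL = 0.492 mg/L.

0.492 mg/L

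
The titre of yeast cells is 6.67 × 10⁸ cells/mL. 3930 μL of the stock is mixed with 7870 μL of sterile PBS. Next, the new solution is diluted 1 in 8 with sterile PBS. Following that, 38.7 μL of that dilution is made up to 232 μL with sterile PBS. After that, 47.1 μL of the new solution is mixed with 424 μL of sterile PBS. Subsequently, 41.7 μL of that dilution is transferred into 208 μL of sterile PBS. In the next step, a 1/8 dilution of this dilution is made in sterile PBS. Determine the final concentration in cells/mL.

Overall dilution factor = 3.003 × 8 × 5.995 × 10.00 × 5.988 × 8 = 6.90 × 10⁴.
6.67 × 10⁸ cells/mL / 6.90 × 10⁴ = 9670 cells/mL.

9670 cells/mL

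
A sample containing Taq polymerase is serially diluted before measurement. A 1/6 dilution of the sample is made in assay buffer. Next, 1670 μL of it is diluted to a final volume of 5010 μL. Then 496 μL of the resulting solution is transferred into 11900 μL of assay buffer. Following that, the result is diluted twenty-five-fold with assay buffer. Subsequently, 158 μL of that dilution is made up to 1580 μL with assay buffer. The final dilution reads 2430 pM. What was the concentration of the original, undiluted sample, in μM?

273 μM

Overall dilution factor = 6 × 3 × 24.99 × 25 × 10 = 1.12 × 10⁵.
Original = 2430 pM × 1.12 × 10⁵ = 2.73 × 10⁸ pM = 273 μM.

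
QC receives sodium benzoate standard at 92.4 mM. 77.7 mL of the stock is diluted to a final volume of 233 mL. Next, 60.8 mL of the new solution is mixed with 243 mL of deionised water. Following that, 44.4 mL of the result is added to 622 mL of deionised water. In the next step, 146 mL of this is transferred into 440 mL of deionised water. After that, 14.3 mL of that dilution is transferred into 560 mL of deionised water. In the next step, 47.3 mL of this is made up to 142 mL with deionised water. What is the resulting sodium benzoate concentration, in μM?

0.849 μM

Overall dilution factor = 2.999 × 4.997 × 15.01 × 4.014 × 40.16 × 3.002 = 1.09 × 10⁵.
92.4 mM / 1.09 × 10⁵ = 8.49 × 10⁻⁴ mM = 0.849 μM.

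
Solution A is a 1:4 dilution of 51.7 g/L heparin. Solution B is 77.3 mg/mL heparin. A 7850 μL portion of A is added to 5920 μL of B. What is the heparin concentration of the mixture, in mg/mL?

40.6 mg/mL

C_A = 51.7 g/L / 4 = 12.9 g/L.
C_B = 77.3 mg/mL = 77.3 g/L.
C_mix = (C_A·V_A + C_B·V_B)/(V_A + V_B) = (12.9×7850 + 77.3×5920) / 13770 = 40.6 g/L = 40.6 mg/mL.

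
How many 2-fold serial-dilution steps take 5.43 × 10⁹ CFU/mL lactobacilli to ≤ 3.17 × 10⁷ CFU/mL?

8

Need 2ⁿ ≥ 171, so n ≥ log(171)/log(2) = 7.42.
Minimum whole steps: n = 8.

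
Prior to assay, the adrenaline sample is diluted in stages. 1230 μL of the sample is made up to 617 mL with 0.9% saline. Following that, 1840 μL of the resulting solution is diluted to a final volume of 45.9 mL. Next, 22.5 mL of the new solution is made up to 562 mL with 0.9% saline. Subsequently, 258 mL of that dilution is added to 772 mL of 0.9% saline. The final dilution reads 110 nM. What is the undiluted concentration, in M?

0.137 M

Overall dilution factor = 501.6 × 24.95 × 24.98 × 3.992 = 1.25 × 10⁶.
Original = 110 nM × 1.25 × 10⁶ = 1.37 × 10⁸ nM = 0.137 M.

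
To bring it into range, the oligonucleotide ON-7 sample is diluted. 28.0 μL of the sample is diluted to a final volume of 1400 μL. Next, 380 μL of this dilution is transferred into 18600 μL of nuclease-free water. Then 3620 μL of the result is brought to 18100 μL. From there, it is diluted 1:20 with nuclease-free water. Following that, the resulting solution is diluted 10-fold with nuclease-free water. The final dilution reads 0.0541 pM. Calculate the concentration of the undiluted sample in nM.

Overall dilution factor = 50 × 49.95 × 5 × 20 × 10 = 2.50 × 10⁶.
Original = 0.0541 pM × 2.50 × 10⁶ = 1.35 × 10⁵ pM = 135 nM.

135 nM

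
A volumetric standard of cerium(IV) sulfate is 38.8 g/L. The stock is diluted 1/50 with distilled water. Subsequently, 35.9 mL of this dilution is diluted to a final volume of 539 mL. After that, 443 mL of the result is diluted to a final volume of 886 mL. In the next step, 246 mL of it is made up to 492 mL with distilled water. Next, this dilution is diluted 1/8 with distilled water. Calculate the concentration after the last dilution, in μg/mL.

Overall dilution factor = 50 × 15.01 × 2 × 2 × 8 = 2.40 × 10⁴.
38.8 g/L / 2.40 × 10⁴ = 1.62 × 10⁻³ g/L = 1.62 μg/mL.

1.62 μg/mL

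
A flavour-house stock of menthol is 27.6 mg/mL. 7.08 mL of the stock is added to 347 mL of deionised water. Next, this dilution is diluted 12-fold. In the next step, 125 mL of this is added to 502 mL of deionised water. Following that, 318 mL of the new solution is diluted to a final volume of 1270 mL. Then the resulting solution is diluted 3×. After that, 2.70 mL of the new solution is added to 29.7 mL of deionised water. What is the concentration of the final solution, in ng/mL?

63.8 ng/mL

Overall dilution factor = 50.01 × 12 × 5.016 × 3.994 × 3 × 12 = 4.33 × 10⁵.
27.6 mg/mL / 4.33 × 10⁵ = 6.38 × 10⁻⁵ mg/mL = 63.8 ng/mL.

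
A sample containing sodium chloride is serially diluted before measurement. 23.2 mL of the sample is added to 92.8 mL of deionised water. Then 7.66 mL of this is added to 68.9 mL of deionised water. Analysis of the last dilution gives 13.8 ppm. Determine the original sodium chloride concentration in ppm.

690 ppm

Overall dilution factor = 5 × 9.995 = 50.0.
Original = 13.8 ppm × 50.0 = 690 ppm.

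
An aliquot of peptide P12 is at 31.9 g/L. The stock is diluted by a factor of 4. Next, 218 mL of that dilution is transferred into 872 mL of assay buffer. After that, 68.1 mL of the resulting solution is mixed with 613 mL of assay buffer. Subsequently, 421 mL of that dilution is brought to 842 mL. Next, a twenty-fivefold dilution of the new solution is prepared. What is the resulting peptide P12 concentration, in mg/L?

Overall dilution factor = 4 × 5 × 10.00 × 2 × 25 = 1.00 × 10⁴.
31.9 g/L / 1.00 × 10⁴ = 3.19 × 10⁻³ g/L = 3.19 mg/L.

3.19 mg/L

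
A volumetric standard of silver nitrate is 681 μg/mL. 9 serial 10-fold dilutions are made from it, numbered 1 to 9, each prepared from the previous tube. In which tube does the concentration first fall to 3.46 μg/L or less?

Tube n has concentration 681 μg/mL / 10ⁿ.
Need 10ⁿ ≥ 681 μg/mL / 3.46 μg/L = 1.97 × 10⁵, so n ≥ 5.29.
First such tube: n = 6.

tube 6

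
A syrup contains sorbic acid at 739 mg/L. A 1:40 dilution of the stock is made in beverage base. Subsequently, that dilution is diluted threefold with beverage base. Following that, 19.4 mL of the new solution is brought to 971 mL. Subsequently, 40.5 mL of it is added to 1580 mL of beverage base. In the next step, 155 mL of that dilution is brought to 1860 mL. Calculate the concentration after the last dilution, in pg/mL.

256 pg/mL

Overall dilution factor = 40 × 3 × 50.05 × 40.01 × 12 = 2.88 × 10⁶.
739 mg/L / 2.88 × 10⁶ = 2.56 × 10⁻⁴ mg/L = 256 pg/mL.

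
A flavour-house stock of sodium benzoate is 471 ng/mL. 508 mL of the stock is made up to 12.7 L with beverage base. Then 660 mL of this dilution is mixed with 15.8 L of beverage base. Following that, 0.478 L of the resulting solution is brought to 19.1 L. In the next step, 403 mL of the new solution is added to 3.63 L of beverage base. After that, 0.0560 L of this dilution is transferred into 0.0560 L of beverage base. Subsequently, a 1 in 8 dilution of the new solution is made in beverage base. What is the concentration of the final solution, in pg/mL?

Overall dilution factor = 25 × 24.94 × 39.96 × 10.01 × 2 × 8 = 3.99 × 10⁶.
471 ng/mL / 3.99 × 10⁶ = 1.18 × 10⁻⁴ ng/mL = 0.118 pg/mL.

0.118 pg/mL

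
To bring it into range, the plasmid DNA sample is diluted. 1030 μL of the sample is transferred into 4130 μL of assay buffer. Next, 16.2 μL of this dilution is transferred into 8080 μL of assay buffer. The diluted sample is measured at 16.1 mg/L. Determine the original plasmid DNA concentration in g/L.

40.3 g/L

Overall dilution factor = 5.010 × 499.8 = 2504.
Original = 16.1 mg/L × 2504 = 4.03 × 10⁴ mg/L = 40.3 g/L.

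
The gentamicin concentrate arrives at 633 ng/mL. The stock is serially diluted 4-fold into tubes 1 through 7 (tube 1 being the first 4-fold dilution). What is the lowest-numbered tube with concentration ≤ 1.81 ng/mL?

tube 5

Tube n has concentration 633 ng/mL / 4ⁿ.
Need 4ⁿ ≥ 633 ng/mL / 1.81 ng/mL = 350, so n ≥ 4.23.
First such tube: n = 5.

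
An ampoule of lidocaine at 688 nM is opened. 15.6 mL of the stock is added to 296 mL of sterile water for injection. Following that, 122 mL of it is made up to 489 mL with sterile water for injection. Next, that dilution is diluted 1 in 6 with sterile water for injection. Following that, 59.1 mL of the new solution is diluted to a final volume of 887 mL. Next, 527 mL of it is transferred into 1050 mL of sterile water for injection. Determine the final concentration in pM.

Overall dilution factor = 19.97 × 4.008 × 6 × 15.01 × 2.992 = 2.16 × 10⁴.
688 nM / 2.16 × 10⁴ = 0.0319 nM = 31.9 pM.

31.9 pM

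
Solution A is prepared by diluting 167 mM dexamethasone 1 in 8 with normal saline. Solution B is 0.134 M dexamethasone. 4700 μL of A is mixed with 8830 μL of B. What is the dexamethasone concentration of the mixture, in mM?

C_A = 167 mM / 8 = 20.9 mM.
C_B = 0.134 M = 134 mM.
C_mix = (C_A·V_A + C_B·V_B)/(V_A + V_B) = (20.9×4700 + 134×8830) / 13530 = 94.7 mM.

94.7 mM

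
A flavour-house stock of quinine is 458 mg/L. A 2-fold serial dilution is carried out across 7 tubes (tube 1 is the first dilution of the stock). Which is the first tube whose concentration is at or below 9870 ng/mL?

tube 6

Tube n has concentration 458 mg/L / 2ⁿ.
Need 2ⁿ ≥ 458 mg/L / 9870 ng/mL = 46.4, so n ≥ 5.54.
First such tube: n = 6.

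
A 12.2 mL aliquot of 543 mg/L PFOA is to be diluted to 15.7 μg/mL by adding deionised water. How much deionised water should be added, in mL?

410 mL

15.7 μg/mL = 15.7 mg/L.
V₂ = C₁V₁/C₂ = 543 × 12.2 / 15.7 = 422 mL.
Diluent to add = V₂ − V₁ = 422 − 12.2 = 410 mL.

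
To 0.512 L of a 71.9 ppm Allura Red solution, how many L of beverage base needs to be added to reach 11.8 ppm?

2.61 L

V₂ = C₁V₁/C₂ = 71.9 × 0.512 / 11.8 = 3.12 L.
Diluent to add = V₂ − V₁ = 3.12 − 0.512 = 2.61 L.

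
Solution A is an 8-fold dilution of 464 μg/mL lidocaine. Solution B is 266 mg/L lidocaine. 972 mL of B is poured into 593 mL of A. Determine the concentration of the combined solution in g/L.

0.187 g/L

C_A = 464 μg/mL / 8 = 58.0 μg/mL.
C_B = 266 mg/L = 266 μg/mL.
C_mix = (C_A·V_A + C_B·V_B)/(V_A + V_B) = (58.0×593 + 266×972) / 1565 = 187 μg/mL = 0.187 g/L.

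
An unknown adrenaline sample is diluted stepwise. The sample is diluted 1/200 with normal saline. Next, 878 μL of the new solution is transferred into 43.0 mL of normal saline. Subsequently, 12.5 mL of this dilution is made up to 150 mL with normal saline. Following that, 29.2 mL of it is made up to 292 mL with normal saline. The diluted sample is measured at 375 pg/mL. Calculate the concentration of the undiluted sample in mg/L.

Overall dilution factor = 200 × 49.97 × 12 × 10 = 1.20 × 10⁶.
Original = 375 pg/mL × 1.20 × 10⁶ = 4.50 × 10⁸ pg/mL = 450 mg/L.

450 mg/L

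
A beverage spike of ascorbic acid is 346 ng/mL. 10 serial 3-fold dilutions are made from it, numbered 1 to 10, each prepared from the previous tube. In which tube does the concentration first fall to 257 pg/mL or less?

Tube n has concentration 346 ng/mL / 3ⁿ.
Need 3ⁿ ≥ 346 ng/mL / 257 pg/mL = 1346, so n ≥ 6.56.
First such tube: n = 7.

tube 7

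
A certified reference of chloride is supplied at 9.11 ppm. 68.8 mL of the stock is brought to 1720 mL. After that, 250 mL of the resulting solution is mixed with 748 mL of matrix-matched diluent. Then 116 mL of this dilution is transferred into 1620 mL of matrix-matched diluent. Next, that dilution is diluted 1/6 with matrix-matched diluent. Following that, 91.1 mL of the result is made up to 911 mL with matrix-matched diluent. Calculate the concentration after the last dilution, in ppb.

0.102 ppb

Overall dilution factor = 25 × 3.992 × 14.97 × 6 × 10 = 8.96 × 10⁴.
9.11 ppm / 8.96 × 10⁴ = 1.02 × 10⁻⁴ ppm = 0.102 ppb.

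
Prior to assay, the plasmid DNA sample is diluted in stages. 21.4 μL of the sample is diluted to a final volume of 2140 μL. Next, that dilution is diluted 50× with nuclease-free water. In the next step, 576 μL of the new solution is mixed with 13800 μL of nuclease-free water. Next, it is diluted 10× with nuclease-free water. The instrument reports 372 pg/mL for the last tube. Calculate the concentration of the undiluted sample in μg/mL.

464 μg/mL

Overall dilution factor = 100 × 50 × 24.96 × 10 = 1.25 × 10⁶.
Original = 372 pg/mL × 1.25 × 10⁶ = 4.64 × 10⁸ pg/mL = 464 μg/mL.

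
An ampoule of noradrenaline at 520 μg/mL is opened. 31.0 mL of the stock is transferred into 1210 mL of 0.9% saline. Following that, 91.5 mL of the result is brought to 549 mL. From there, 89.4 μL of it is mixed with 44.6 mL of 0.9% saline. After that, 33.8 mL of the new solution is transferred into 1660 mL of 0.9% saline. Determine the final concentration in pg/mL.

86.4 pg/mL

Overall dilution factor = 40.03 × 6 × 499.9 × 50.11 = 6.02 × 10⁶.
520 μg/mL / 6.02 × 10⁶ = 8.64 × 10⁻⁵ μg/mL = 86.4 pg/mL.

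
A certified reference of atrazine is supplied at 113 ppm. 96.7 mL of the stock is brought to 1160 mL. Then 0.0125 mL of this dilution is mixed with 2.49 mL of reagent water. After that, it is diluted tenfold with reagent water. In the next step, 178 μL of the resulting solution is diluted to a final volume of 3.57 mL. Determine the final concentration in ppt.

235 ppt

Overall dilution factor = 12.00 × 200.2 × 10 × 20.06 = 4.82 × 10⁵.
113 ppm / 4.82 × 10⁵ = 2.35 × 10⁻⁴ ppm = 235 ppt.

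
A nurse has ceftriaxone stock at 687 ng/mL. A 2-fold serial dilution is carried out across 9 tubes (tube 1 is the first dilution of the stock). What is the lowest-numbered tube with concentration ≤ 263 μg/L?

Tube n has concentration 687 ng/mL / 2ⁿ.
Need 2ⁿ ≥ 687 ng/mL / 263 μg/L = 2.61, so n ≥ 1.39.
First such tube: n = 2.

tube 2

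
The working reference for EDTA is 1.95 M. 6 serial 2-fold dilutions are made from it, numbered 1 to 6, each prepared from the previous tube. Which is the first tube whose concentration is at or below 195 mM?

Tube n has concentration 1.95 M / 2ⁿ.
Need 2ⁿ ≥ 1.95 M / 195 mM = 10.0, so n ≥ 3.32.
First such tube: n = 4.

tube 4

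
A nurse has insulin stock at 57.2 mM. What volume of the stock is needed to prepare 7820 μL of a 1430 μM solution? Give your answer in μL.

1430 μM = 1.43 mM.
V₁ = C₂V₂/C₁ = 1.43 × 7820 / 57.2 = 195 μL.

195 μL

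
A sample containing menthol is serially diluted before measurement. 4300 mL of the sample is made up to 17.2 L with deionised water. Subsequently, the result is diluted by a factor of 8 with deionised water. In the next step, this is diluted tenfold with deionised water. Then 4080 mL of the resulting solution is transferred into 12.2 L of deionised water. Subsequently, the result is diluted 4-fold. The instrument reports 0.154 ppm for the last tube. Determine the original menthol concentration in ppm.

Overall dilution factor = 4 × 8 × 10 × 3.990 × 4 = 5107.
Original = 0.154 ppm × 5107 = 787 ppm.

787 ppm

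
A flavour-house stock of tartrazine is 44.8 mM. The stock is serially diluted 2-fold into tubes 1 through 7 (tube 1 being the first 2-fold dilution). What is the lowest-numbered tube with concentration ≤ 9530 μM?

Tube n has concentration 44.8 mM / 2ⁿ.
Need 2ⁿ ≥ 44.8 mM / 9530 μM = 4.70, so n ≥ 2.23.
First such tube: n = 3.

tube 3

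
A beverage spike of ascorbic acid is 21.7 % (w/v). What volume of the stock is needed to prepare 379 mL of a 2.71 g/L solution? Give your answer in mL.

4.73 mL

2.71 g/L = 0.271 % (w/v).
V₁ = C₂V₂/C₁ = 0.271 × 379 / 21.7 = 4.73 mL.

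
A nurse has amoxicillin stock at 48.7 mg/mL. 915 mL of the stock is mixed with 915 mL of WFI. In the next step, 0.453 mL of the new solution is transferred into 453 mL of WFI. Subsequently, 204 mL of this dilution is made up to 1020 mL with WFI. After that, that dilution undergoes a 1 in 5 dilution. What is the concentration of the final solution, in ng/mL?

973 ng/mL

Overall dilution factor = 2 × 1001 × 5 × 5 = 5.00 × 10⁴.
48.7 mg/mL / 5.00 × 10⁴ = 9.73 × 10⁻⁴ mg/mL = 973 ng/mL.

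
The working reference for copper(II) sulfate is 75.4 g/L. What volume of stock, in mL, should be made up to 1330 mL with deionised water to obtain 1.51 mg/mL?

1.51 mg/mL = 1.51 g/L.
V₁ = C₂V₂/C₁ = 1.51 × 1330 / 75.4 = 26.6 mL.

26.6 mL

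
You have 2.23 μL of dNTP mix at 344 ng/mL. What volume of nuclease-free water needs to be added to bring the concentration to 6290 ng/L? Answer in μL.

120 μL

6290 ng/L = 6.29 ng/mL.
V₂ = C₁V₁/C₂ = 344 × 2.23 / 6.29 = 122 μL.
Diluent to add = V₂ − V₁ = 122 − 2.23 = 120 μL.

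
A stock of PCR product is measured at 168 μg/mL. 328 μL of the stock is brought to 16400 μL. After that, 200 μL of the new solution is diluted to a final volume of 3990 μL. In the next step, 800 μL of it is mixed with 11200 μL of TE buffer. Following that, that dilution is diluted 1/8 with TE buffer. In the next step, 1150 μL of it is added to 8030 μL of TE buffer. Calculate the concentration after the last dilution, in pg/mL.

176 pg/mL

Overall dilution factor = 50 × 19.95 × 15 × 8 × 7.983 = 9.56 × 10⁵.
168 μg/mL / 9.56 × 10⁵ = 1.76 × 10⁻⁴ μg/mL = 176 pg/mL.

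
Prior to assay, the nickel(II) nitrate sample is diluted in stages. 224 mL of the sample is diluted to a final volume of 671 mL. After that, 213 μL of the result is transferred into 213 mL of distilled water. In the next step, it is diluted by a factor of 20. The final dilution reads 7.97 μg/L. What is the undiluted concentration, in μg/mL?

478 μg/mL

Overall dilution factor = 2.996 × 1001 × 20 = 6.00 × 10⁴.
Original = 7.97 μg/L × 6.00 × 10⁴ = 4.78 × 10⁵ μg/L = 478 μg/mL.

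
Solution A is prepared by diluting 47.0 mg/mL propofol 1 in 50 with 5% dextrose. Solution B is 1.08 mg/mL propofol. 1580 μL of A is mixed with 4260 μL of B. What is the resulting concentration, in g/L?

1.04 g/L

C_A = 47.0 mg/mL / 50 = 0.940 mg/mL.
C_mix = (C_A·V_A + C_B·V_B)/(V_A + V_B) = (0.940×1580 + 1.08×4260) / 5840 = 1.04 mg/mL = 1.04 g/L.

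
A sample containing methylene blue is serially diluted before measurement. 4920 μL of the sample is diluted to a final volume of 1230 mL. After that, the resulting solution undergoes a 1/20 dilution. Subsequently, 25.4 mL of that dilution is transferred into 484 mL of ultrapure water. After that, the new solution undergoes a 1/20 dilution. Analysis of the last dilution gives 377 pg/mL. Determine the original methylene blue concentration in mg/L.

756 mg/L

Overall dilution factor = 250 × 20 × 20.06 × 20 = 2.01 × 10⁶.
Original = 377 pg/mL × 2.01 × 10⁶ = 7.56 × 10⁸ pg/mL = 756 mg/L.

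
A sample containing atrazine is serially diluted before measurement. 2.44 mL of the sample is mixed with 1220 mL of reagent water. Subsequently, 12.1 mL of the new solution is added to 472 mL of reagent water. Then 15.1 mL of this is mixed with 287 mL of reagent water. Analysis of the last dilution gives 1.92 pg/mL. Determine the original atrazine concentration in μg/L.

770 μg/L

Overall dilution factor = 501 × 40.01 × 20.01 = 4.01 × 10⁵.
Original = 1.92 pg/mL × 4.01 × 10⁵ = 7.70 × 10⁵ pg/mL = 770 μg/L.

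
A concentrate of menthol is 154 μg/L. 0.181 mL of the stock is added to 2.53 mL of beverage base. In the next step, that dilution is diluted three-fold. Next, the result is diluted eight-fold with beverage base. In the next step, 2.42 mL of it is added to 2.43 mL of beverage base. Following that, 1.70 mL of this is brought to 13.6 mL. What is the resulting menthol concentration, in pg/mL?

26.7 pg/mL

Overall dilution factor = 14.98 × 3 × 8 × 2.004 × 8 = 5763.
154 μg/L / 5763 = 0.0267 μg/L = 26.7 pg/mL.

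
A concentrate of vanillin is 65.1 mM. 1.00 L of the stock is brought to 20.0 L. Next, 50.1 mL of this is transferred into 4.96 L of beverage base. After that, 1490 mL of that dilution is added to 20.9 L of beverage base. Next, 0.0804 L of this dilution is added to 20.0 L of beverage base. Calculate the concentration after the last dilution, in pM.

8670 pM

Overall dilution factor = 20 × 100.0 × 15.03 × 249.8 = 7.51 × 10⁶.
65.1 mM / 7.51 × 10⁶ = 8.67 × 10⁻⁶ mM = 8670 pM.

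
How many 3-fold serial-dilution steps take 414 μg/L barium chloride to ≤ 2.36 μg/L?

5

Need 3ⁿ ≥ 175, so n ≥ log(175)/log(3) = 4.70.
Minimum whole steps: n = 5.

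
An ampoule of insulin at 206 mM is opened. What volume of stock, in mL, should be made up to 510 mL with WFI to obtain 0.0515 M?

128 mL

0.0515 M = 51.5 mM.
V₁ = C₂V₂/C₁ = 51.5 × 510 / 206 = 127 mL.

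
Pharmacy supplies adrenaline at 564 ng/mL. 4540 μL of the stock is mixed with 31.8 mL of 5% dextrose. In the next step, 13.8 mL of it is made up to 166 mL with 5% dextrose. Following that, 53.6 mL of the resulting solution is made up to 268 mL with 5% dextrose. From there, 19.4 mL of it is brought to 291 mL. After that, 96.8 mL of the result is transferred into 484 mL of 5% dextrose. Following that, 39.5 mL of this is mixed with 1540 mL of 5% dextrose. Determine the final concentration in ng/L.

0.326 ng/L

Overall dilution factor = 8.004 × 12.03 × 5 × 15 × 6 × 39.99 = 1.73 × 10⁶.
564 ng/mL / 1.73 × 10⁶ = 3.26 × 10⁻⁴ ng/mL = 0.326 ng/L.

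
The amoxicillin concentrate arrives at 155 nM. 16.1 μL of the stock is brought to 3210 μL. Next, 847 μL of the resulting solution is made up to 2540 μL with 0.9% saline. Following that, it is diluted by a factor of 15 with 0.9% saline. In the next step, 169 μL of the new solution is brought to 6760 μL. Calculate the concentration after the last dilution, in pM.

Overall dilution factor = 199.4 × 2.999 × 15 × 40 = 3.59 × 10⁵.
155 nM / 3.59 × 10⁵ = 4.32 × 10⁻⁴ nM = 0.432 pM.

0.432 pM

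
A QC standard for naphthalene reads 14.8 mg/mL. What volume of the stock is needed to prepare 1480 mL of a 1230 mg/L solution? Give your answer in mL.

1230 mg/L = 1.23 mg/mL.
V₁ = C₂V₂/C₁ = 1.23 × 1480 / 14.8 = 123 mL.

123 mL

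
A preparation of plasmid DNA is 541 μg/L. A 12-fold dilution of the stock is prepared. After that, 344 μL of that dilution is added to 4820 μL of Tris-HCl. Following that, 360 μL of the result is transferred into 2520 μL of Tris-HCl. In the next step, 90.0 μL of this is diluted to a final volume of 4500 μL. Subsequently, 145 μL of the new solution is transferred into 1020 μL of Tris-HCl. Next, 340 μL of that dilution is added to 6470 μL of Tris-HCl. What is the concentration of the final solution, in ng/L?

Overall dilution factor = 12 × 15.01 × 8 × 50 × 8.034 × 20.03 = 1.16 × 10⁷.
541 μg/L / 1.16 × 10⁷ = 4.67 × 10⁻⁵ μg/L = 0.0467 ng/L.

0.0467 ng/L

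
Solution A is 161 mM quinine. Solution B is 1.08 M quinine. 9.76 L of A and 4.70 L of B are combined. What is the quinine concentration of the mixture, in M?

C_B = 1.08 M = 1080 mM.
C_mix = (C_A·V_A + C_B·V_B)/(V_A + V_B) = (161×9.76 + 1080×4.70) / 14.46 = 460 mM = 0.460 M.

0.460 M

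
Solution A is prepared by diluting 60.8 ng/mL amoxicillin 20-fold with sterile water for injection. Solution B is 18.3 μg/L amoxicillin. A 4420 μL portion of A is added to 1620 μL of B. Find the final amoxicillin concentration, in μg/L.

7.13 μg/L

C_A = 60.8 ng/mL / 20 = 3.04 ng/mL.
C_B = 18.3 μg/L = 18.3 ng/mL.
C_mix = (C_A·V_A + C_B·V_B)/(V_A + V_B) = (3.04×4420 + 18.3×1620) / 6040 = 7.13 ng/mL = 7.13 μg/L.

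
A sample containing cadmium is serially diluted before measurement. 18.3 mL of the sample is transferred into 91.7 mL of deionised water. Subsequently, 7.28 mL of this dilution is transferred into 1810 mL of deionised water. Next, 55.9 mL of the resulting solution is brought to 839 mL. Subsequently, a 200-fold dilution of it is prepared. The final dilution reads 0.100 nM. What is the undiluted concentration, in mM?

0.450 mM

Overall dilution factor = 6.011 × 249.6 × 15.01 × 200 = 4.50 × 10⁶.
Original = 0.100 nM × 4.50 × 10⁶ = 4.50 × 10⁵ nM = 0.450 mM.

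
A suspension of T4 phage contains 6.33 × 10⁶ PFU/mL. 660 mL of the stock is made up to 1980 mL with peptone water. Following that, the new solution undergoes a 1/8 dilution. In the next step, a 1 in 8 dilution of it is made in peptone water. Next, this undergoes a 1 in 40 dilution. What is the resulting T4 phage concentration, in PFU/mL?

824 PFU/mL

Overall dilution factor = 3 × 8 × 8 × 40 = 7680.
6.33 × 10⁶ PFU/mL / 7680 = 824 PFU/mL.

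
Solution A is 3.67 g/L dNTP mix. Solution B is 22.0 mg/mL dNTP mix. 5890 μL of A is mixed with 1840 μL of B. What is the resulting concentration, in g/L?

C_B = 22.0 mg/mL = 22.0 g/L.
C_mix = (C_A·V_A + C_B·V_B)/(V_A + V_B) = (3.67×5890 + 22.0×1840) / 7730 = 8.03 g/L.

8.03 g/L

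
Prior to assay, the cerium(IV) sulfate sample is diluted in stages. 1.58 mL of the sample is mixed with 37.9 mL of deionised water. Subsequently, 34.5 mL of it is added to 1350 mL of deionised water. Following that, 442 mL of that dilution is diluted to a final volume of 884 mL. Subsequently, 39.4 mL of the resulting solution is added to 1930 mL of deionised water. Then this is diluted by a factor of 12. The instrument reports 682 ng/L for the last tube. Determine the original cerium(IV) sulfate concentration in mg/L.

820 mg/L

Overall dilution factor = 24.99 × 40.13 × 2 × 49.98 × 12 = 1.20 × 10⁶.
Original = 682 ng/L × 1.20 × 10⁶ = 8.20 × 10⁸ ng/L = 820 mg/L.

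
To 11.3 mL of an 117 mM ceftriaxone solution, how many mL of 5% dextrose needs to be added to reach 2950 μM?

437 mL

2950 μM = 2.95 mM.
V₂ = C₁V₁/C₂ = 117 × 11.3 / 2.95 = 448 mL.
Diluent to add = V₂ − V₁ = 448 − 11.3 = 437 mL.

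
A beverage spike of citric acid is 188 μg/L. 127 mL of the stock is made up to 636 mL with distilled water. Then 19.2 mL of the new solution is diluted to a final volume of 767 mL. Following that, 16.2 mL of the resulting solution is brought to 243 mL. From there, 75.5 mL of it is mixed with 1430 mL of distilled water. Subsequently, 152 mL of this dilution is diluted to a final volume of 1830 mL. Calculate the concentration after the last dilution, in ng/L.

0.261 ng/L

Overall dilution factor = 5.008 × 39.95 × 15 × 19.94 × 12.04 = 7.20 × 10⁵.
188 μg/L / 7.20 × 10⁵ = 2.61 × 10⁻⁴ μg/L = 0.261 ng/L.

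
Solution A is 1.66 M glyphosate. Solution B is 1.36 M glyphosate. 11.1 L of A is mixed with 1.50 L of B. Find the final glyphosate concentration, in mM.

C_mix = (C_A·V_A + C_B·V_B)/(V_A + V_B) = (1.66×11.1 + 1.36×1.50) / 12.60 = 1.62 M = 1620 mM.

1620 mM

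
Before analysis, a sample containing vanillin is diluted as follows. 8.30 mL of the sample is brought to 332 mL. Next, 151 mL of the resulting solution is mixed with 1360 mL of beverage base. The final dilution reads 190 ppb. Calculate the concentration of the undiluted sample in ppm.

Overall dilution factor = 40 × 10.01 = 400.
Original = 190 ppb × 400 = 7.61 × 10⁴ ppb = 76.1 ppm.

76.1 ppm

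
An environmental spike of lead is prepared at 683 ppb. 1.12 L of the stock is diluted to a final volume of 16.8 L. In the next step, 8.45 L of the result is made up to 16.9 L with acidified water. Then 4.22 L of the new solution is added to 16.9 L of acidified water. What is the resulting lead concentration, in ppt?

4550 ppt

Overall dilution factor = 15 × 2 × 5.005 = 150.
683 ppb / 150 = 4.55 ppb = 4550 ppt.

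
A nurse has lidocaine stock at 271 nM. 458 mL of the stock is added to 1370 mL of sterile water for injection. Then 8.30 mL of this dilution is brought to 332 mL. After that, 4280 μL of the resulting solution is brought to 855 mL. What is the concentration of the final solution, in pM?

Overall dilution factor = 3.991 × 40 × 199.8 = 3.19 × 10⁴.
271 nM / 3.19 × 10⁴ = 8.50 × 10⁻³ nM = 8.50 pM.

8.50 pM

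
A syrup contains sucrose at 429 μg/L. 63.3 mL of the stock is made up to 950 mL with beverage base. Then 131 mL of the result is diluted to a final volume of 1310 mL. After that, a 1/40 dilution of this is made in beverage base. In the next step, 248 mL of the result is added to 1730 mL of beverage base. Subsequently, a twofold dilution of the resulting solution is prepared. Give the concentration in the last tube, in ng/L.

Overall dilution factor = 15.01 × 10 × 40 × 7.976 × 2 = 9.58 × 10⁴.
429 μg/L / 9.58 × 10⁴ = 4.48 × 10⁻³ μg/L = 4.48 ng/L.

4.48 ng/L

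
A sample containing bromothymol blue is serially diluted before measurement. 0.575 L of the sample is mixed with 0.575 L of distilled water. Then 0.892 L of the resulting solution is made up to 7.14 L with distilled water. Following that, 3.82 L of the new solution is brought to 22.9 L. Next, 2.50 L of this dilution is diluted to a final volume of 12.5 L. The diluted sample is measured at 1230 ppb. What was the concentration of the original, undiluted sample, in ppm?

Overall dilution factor = 2 × 8.004 × 5.995 × 5 = 480.
Original = 1230 ppb × 480 = 5.90 × 10⁵ ppb = 590 ppm.

590 ppm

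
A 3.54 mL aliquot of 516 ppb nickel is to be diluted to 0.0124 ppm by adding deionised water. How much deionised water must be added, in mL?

0.0124 ppm = 12.4 ppb.
V₂ = C₁V₁/C₂ = 516 × 3.54 / 12.4 = 147 mL.
Diluent to add = V₂ − V₁ = 147 − 3.54 = 144 mL.

144 mL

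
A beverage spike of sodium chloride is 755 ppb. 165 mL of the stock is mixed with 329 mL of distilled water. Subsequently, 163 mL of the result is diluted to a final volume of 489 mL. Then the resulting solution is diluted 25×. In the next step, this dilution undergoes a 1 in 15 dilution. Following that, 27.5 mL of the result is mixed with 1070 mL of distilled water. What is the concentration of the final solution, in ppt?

Overall dilution factor = 2.994 × 3 × 25 × 15 × 39.91 = 1.34 × 10⁵.
755 ppb / 1.34 × 10⁵ = 5.62 × 10⁻³ ppb = 5.62 ppt.

5.62 ppt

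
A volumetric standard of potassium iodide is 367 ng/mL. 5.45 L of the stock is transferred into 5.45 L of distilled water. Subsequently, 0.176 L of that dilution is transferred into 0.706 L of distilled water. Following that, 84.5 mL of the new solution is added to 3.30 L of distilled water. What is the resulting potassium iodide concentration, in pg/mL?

914 pg/mL

Overall dilution factor = 2 × 5.011 × 40.05 = 401.
367 ng/mL / 401 = 0.914 ng/mL = 914 pg/mL.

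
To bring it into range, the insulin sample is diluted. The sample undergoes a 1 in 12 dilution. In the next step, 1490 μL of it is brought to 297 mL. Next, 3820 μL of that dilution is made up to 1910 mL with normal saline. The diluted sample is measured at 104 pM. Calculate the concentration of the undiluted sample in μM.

Overall dilution factor = 12 × 199.3 × 500 = 1.20 × 10⁶.
Original = 104 pM × 1.20 × 10⁶ = 1.24 × 10⁸ pM = 124 μM.

124 μM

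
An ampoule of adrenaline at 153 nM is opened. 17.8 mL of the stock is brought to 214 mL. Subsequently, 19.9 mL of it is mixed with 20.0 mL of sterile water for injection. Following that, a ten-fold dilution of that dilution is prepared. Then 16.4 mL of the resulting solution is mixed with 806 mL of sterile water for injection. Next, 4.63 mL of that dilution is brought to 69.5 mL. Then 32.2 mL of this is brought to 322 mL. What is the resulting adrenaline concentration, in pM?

Overall dilution factor = 12.02 × 2.005 × 10 × 50.15 × 15.01 × 10 = 1.81 × 10⁶.
153 nM / 1.81 × 10⁶ = 8.43 × 10⁻⁵ nM = 0.0843 pM.

0.0843 pM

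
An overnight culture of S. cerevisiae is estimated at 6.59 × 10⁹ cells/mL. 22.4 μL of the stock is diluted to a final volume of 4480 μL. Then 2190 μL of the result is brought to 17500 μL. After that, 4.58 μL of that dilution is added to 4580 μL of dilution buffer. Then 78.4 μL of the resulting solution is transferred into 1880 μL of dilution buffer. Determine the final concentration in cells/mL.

Overall dilution factor = 200 × 7.991 × 1001 × 24.98 = 4.00 × 10⁷.
6.59 × 10⁹ cells/mL / 4.00 × 10⁷ = 165 cells/mL.

165 cells/mL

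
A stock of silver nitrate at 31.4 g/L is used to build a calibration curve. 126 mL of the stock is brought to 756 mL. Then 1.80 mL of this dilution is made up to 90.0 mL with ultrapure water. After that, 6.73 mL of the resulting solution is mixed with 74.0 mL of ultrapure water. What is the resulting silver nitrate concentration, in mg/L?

8.73 mg/L

Overall dilution factor = 6 × 50 × 12.00 = 3599.
31.4 g/L / 3599 = 8.73 × 10⁻³ g/L = 8.73 mg/L.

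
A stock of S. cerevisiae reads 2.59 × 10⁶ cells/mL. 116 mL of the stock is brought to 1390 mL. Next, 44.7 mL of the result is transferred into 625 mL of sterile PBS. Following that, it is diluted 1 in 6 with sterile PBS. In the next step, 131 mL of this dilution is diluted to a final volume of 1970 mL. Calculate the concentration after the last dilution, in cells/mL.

160 cells/mL

Overall dilution factor = 11.98 × 14.98 × 6 × 15.04 = 1.62 × 10⁴.
2.59 × 10⁶ cells/mL / 1.62 × 10⁴ = 160 cells/mL.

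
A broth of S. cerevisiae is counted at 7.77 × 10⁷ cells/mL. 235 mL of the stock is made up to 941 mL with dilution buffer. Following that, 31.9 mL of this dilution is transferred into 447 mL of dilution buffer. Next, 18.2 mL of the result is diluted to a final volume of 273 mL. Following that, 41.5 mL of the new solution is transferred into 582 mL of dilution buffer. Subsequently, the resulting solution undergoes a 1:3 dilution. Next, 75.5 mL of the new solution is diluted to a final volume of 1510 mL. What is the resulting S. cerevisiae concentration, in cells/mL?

95.6 cells/mL

Overall dilution factor = 4.004 × 15.01 × 15 × 15.02 × 3 × 20 = 8.13 × 10⁵.
7.77 × 10⁷ cells/mL / 8.13 × 10⁵ = 95.6 cells/mL.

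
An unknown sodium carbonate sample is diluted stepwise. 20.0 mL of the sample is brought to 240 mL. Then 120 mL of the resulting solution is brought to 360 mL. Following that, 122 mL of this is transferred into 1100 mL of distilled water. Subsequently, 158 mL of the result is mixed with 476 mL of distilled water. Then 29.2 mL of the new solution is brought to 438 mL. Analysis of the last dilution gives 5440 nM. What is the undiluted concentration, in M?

0.118 M

Overall dilution factor = 12 × 3 × 10.02 × 4.013 × 15 = 2.17 × 10⁴.
Original = 5440 nM × 2.17 × 10⁴ = 1.18 × 10⁸ nM = 0.118 M.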